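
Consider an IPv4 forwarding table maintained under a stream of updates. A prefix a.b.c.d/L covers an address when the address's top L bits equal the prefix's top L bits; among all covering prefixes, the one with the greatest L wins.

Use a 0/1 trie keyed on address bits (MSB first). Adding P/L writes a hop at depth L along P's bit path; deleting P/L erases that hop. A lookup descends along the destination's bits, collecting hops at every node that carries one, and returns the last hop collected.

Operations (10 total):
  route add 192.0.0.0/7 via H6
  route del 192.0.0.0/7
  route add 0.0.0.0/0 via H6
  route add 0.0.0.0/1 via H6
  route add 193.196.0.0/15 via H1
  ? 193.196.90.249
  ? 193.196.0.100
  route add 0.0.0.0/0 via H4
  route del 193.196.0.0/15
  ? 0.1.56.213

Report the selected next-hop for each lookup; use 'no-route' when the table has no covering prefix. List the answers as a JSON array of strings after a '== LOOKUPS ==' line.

Trace:
  add 192.0.0.0/7 -> H6 at depth 7
  del 192.0.0.0/7 (clear depth 7)
  add 0.0.0.0/0 -> H6 at depth 0
  add 0.0.0.0/1 -> H6 at depth 1
  add 193.196.0.0/15 -> H1 at depth 15
  ? 193.196.90.249  path d0:H6→d1:-→d2:-→d3:-→d4:-→d5:-→d6:-→d7:-→d8:-→d9:-→d10:-→d11:-→d12:-→d13:-→d14:-→d15:H1  best=H1
  ? 193.196.0.100  path d0:H6→d1:-→d2:-→d3:-→d4:-→d5:-→d6:-→d7:-→d8:-→d9:-→d10:-→d11:-→d12:-→d13:-→d14:-→d15:H1  best=H1
  add 0.0.0.0/0 -> H4 at depth 0
  del 193.196.0.0/15 (clear depth 15)
  ? 0.1.56.213  path d0:H4→d1:H6  best=H6

== LOOKUPS ==
["H1","H1","H6"]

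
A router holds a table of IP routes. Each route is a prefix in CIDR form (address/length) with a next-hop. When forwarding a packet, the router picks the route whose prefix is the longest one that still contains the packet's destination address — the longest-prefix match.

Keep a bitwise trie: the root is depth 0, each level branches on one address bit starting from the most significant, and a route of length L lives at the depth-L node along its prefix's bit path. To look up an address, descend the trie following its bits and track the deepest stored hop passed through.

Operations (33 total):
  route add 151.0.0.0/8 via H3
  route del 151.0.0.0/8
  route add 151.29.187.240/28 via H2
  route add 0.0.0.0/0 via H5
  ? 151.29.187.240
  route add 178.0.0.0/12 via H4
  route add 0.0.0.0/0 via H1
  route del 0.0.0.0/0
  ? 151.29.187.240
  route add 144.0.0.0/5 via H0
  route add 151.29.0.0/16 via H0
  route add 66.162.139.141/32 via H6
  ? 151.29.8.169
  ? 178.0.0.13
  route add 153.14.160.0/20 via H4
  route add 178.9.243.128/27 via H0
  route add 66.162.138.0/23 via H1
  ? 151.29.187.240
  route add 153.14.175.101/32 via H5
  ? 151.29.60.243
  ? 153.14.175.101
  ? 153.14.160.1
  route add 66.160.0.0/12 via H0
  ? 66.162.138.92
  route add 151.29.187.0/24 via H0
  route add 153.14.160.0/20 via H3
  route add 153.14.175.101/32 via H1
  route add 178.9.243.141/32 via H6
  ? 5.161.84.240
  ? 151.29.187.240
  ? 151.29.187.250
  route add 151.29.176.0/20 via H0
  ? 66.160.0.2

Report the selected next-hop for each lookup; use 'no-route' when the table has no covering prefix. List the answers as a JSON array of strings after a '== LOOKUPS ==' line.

Trace:
  add 151.0.0.0/8 -> H3 at depth 8
  - 151.0.0.0/8 clear@8
  add 151.29.187.240/28 -> H2 at depth 28
  add 0.0.0.0/0 -> H5 at depth 0
  ? 151.29.187.240  path d0:H5→d1:-→d2:-→d3:-→d4:-→d5:-→d6:-→d7:-→d8:-→d9:-→d10:-→d11:-→d12:-→d13:-→d14:-→d15:-→d16:-→d17:-→d18:-→d19:-→d20:-→d21:-→d22:-→d23:-→d24:-→d25:-→d26:-→d27:-→d28:H2  best=H2
  add 178.0.0.0/12 -> H4 at depth 12
  add 0.0.0.0/0 -> H1 at depth 0
  - 0.0.0.0/0 clear@0
  ? 151.29.187.240  path d0:-→d1:-→d2:-→d3:-→d4:-→d5:-→d6:-→d7:-→d8:-→d9:-→d10:-→d11:-→d12:-→d13:-→d14:-→d15:-→d16:-→d17:-→d18:-→d19:-→d20:-→d21:-→d22:-→d23:-→d24:-→d25:-→d26:-→d27:-→d28:H2  best=H2
  add 144.0.0.0/5 -> H0 at depth 5
  add 151.29.0.0/16 -> H0 at depth 16
  add 66.162.139.141/32 -> H6 at depth 32
  ? 151.29.8.169  path d0:-→d1:-→d2:-→d3:-→d4:-→d5:H0→d6:-→d7:-→d8:-→d9:-→d10:-→d11:-→d12:-→d13:-→d14:-→d15:-→d16:H0  best=H0
  ? 178.0.0.13  path d0:-→d1:-→d2:-→d3:-→d4:-→d5:-→d6:-→d7:-→d8:-→d9:-→d10:-→d11:-→d12:H4  best=H4
  add 153.14.160.0/20 -> H4 at depth 20
  add 178.9.243.128/27 -> H0 at depth 27
  add 66.162.138.0/23 -> H1 at depth 23
  ? 151.29.187.240  path d0:-→d1:-→d2:-→d3:-→d4:-→d5:H0→d6:-→d7:-→d8:-→d9:-→d10:-→d11:-→d12:-→d13:-→d14:-→d15:-→d16:H0→d17:-→d18:-→d19:-→d20:-→d21:-→d22:-→d23:-→d24:-→d25:-→d26:-→d27:-→d28:H2  best=H2
  add 153.14.175.101/32 -> H5 at depth 32
  ? 151.29.60.243  path d0:-→d1:-→d2:-→d3:-→d4:-→d5:H0→d6:-→d7:-→d8:-→d9:-→d10:-→d11:-→d12:-→d13:-→d14:-→d15:-→d16:H0  best=H0
  ? 153.14.175.101  path d0:-→d1:-→d2:-→d3:-→d4:-→d5:-→d6:-→d7:-→d8:-→d9:-→d10:-→d11:-→d12:-→d13:-→d14:-→d15:-→d16:-→d17:-→d18:-→d19:-→d20:H4→d21:-→d22:-→d23:-→d24:-→d25:-→d26:-→d27:-→d28:-→d29:-→d30:-→d31:-→d32:H5  best=H5
  ? 153.14.160.1  path d0:-→d1:-→d2:-→d3:-→d4:-→d5:-→d6:-→d7:-→d8:-→d9:-→d10:-→d11:-→d12:-→d13:-→d14:-→d15:-→d16:-→d17:-→d18:-→d19:-→d20:H4  best=H4
  add 66.160.0.0/12 -> H0 at depth 12
  ? 66.162.138.92  path d0:-→d1:-→d2:-→d3:-→d4:-→d5:-→d6:-→d7:-→d8:-→d9:-→d10:-→d11:-→d12:H0→d13:-→d14:-→d15:-→d16:-→d17:-→d18:-→d19:-→d20:-→d21:-→d22:-→d23:H1  best=H1
  add 151.29.187.0/24 -> H0 at depth 24
  add 153.14.160.0/20 -> H3 at depth 20
  add 153.14.175.101/32 -> H1 at depth 32
  add 178.9.243.141/32 -> H6 at depth 32
  ? 5.161.84.240  path d0:-→d1:-  best=no-route
  ? 151.29.187.240  path d0:-→d1:-→d2:-→d3:-→d4:-→d5:H0→d6:-→d7:-→d8:-→d9:-→d10:-→d11:-→d12:-→d13:-→d14:-→d15:-→d16:H0→d17:-→d18:-→d19:-→d20:-→d21:-→d22:-→d23:-→d24:H0→d25:-→d26:-→d27:-→d28:H2  best=H2
  ? 151.29.187.250  path d0:-→d1:-→d2:-→d3:-→d4:-→d5:H0→d6:-→d7:-→d8:-→d9:-→d10:-→d11:-→d12:-→d13:-→d14:-→d15:-→d16:H0→d17:-→d18:-→d19:-→d20:-→d21:-→d22:-→d23:-→d24:H0→d25:-→d26:-→d27:-→d28:H2  best=H2
  add 151.29.176.0/20 -> H0 at depth 20
  ? 66.160.0.2  path d0:-→d1:-→d2:-→d3:-→d4:-→d5:-→d6:-→d7:-→d8:-→d9:-→d10:-→d11:-→d12:H0→d13:-→d14:-  best=H0

== LOOKUPS ==
["H2","H2","H0","H4","H2","H0","H5","H4","H1","no-route","H2","H2","H0"]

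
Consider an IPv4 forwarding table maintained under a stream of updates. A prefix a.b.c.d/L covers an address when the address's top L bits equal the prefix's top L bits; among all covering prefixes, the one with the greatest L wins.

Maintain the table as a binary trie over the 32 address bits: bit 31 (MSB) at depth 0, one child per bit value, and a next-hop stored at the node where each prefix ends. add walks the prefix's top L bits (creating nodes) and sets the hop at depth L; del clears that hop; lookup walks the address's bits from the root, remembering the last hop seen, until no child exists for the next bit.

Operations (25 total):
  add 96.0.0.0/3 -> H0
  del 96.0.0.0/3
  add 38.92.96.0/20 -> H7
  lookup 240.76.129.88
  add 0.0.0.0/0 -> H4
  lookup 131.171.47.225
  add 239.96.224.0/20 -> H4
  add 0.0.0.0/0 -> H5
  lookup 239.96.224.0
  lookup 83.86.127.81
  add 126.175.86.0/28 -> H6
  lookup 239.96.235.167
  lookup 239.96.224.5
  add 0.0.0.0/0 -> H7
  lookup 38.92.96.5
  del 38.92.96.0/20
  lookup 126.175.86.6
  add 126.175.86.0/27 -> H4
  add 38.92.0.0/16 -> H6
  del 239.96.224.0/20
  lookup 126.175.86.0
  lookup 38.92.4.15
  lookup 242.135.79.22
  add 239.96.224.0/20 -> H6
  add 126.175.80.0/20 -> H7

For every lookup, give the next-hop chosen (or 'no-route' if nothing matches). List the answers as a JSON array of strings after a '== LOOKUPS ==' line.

Apply in order:
  add 96.0.0.0/3 -> H0 at depth 3
  - 96.0.0.0/3 clear@3
  add 38.92.96.0/20 -> H7 at depth 20
  lookup 240.76.129.88: bits ε walk d0:- -> no-route
  add 0.0.0.0/0 -> H4 at depth 0
  lookup 131.171.47.225: bits ε walk d0:H4 -> H4
  add 239.96.224.0/20 -> H4 at depth 20
  add 0.0.0.0/0 -> H5 at depth 0
  lookup 239.96.224.0: bits 11101111011000001110 walk d0:H5→d1:-→d2:-→d3:-→d4:-→d5:-→d6:-→d7:-→d8:-→d9:-→d10:-→d11:-→d12:-→d13:-→d14:-→d15:-→d16:-→d17:-→d18:-→d19:-→d20:H4 -> H4
  lookup 83.86.127.81: bits 01 walk d0:H5→d1:-→d2:- -> H5
  add 126.175.86.0/28 -> H6 at depth 28
  lookup 239.96.235.167: bits 11101111011000001110 walk d0:H5→d1:-→d2:-→d3:-→d4:-→d5:-→d6:-→d7:-→d8:-→d9:-→d10:-→d11:-→d12:-→d13:-→d14:-→d15:-→d16:-→d17:-→d18:-→d19:-→d20:H4 -> H4
  lookup 239.96.224.5: bits 11101111011000001110 walk d0:H5→d1:-→d2:-→d3:-→d4:-→d5:-→d6:-→d7:-→d8:-→d9:-→d10:-→d11:-→d12:-→d13:-→d14:-→d15:-→d16:-→d17:-→d18:-→d19:-→d20:H4 -> H4
  add 0.0.0.0/0 -> H7 at depth 0
  lookup 38.92.96.5: bits 00100110010111000110 walk d0:H7→d1:-→d2:-→d3:-→d4:-→d5:-→d6:-→d7:-→d8:-→d9:-→d10:-→d11:-→d12:-→d13:-→d14:-→d15:-→d16:-→d17:-→d18:-→d19:-→d20:H7 -> H7
  - 38.92.96.0/20 clear@20
  lookup 126.175.86.6: bits 0111111010101111010101100000 walk d0:H7→d1:-→d2:-→d3:-→d4:-→d5:-→d6:-→d7:-→d8:-→d9:-→d10:-→d11:-→d12:-→d13:-→d14:-→d15:-→d16:-→d17:-→d18:-→d19:-→d20:-→d21:-→d22:-→d23:-→d24:-→d25:-→d26:-→d27:-→d28:H6 -> H6
  add 126.175.86.0/27 -> H4 at depth 27
  add 38.92.0.0/16 -> H6 at depth 16
  - 239.96.224.0/20 clear@20
  lookup 126.175.86.0: bits 0111111010101111010101100000 walk d0:H7→d1:-→d2:-→d3:-→d4:-→d5:-→d6:-→d7:-→d8:-→d9:-→d10:-→d11:-→d12:-→d13:-→d14:-→d15:-→d16:-→d17:-→d18:-→d19:-→d20:-→d21:-→d22:-→d23:-→d24:-→d25:-→d26:-→d27:H4→d28:H6 -> H6
  lookup 38.92.4.15: bits 00100110010111000 walk d0:H7→d1:-→d2:-→d3:-→d4:-→d5:-→d6:-→d7:-→d8:-→d9:-→d10:-→d11:-→d12:-→d13:-→d14:-→d15:-→d16:H6→d17:- -> H6
  lookup 242.135.79.22: bits 111 walk d0:H7→d1:-→d2:-→d3:- -> H7
  add 239.96.224.0/20 -> H6 at depth 20
  add 126.175.80.0/20 -> H7 at depth 20

== LOOKUPS ==
["no-route","H4","H4","H5","H4","H4","H7","H6","H6","H6","H7"]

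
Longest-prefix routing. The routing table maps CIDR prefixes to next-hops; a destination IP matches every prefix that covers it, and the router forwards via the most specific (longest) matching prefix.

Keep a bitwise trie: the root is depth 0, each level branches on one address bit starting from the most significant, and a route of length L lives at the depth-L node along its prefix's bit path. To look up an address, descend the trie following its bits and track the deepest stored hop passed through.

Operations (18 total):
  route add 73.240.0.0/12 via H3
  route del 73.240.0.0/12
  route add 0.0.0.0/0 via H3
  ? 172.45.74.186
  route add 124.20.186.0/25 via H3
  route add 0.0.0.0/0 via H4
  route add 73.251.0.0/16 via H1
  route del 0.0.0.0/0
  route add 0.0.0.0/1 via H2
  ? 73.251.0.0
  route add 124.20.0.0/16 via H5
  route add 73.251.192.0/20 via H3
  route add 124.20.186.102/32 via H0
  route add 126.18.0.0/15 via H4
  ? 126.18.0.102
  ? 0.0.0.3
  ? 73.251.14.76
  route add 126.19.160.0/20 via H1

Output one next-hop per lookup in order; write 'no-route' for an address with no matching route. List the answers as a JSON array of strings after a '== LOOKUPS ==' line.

Process each operation:
  add 73.240.0.0/12 -> H3 at depth 12
  del 73.240.0.0/12 (clear depth 12)
  add 0.0.0.0/0 -> H3 at depth 0
  Q 172.45.74.186: descend ε ; hops seen [H3] ; pick H3
  add 124.20.186.0/25 -> H3 at depth 25
  add 0.0.0.0/0 -> H4 at depth 0
  add 73.251.0.0/16 -> H1 at depth 16
  del 0.0.0.0/0 (clear depth 0)
  add 0.0.0.0/1 -> H2 at depth 1
  Q 73.251.0.0: descend 0100100111111011 ; hops seen [H2,H1] ; pick H1
  add 124.20.0.0/16 -> H5 at depth 16
  add 73.251.192.0/20 -> H3 at depth 20
  add 124.20.186.102/32 -> H0 at depth 32
  add 126.18.0.0/15 -> H4 at depth 15
  Q 126.18.0.102: descend 011111100001001 ; hops seen [H2,H4] ; pick H4
  Q 0.0.0.3: descend 0 ; hops seen [H2] ; pick H2
  Q 73.251.14.76: descend 0100100111111011 ; hops seen [H2,H1] ; pick H1
  add 126.19.160.0/20 -> H1 at depth 20

== LOOKUPS ==
["H3","H1","H4","H2","H1"]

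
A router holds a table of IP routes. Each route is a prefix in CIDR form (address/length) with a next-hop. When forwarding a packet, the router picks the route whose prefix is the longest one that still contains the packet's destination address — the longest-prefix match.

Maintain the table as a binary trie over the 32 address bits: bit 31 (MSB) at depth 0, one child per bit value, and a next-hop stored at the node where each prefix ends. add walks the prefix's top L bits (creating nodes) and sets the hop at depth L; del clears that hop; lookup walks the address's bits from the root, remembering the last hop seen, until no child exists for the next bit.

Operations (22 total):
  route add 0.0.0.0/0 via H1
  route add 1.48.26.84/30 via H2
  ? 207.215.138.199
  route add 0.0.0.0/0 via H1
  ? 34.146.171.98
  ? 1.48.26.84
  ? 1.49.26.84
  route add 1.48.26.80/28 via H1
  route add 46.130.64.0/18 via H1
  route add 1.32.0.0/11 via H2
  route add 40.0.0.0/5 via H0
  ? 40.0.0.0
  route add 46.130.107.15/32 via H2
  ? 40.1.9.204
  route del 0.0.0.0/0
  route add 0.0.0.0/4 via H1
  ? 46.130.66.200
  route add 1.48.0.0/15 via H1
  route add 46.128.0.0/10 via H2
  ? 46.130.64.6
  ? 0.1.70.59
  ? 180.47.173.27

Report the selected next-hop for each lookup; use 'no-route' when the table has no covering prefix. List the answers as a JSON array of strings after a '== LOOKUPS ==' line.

Process each operation:
  add 0.0.0.0/0 -> H1 at depth 0
  add 1.48.26.84/30 -> H2 at depth 30
  Q 207.215.138.199: descend ε ; hops seen [H1] ; pick H1
  add 0.0.0.0/0 -> H1 at depth 0
  Q 34.146.171.98: descend 00 ; hops seen [H1] ; pick H1
  Q 1.48.26.84: descend 000000010011000000011010010101 ; hops seen [H1,H2] ; pick H2
  Q 1.49.26.84: descend 000000010011000 ; hops seen [H1] ; pick H1
  add 1.48.26.80/28 -> H1 at depth 28
  add 46.130.64.0/18 -> H1 at depth 18
  add 1.32.0.0/11 -> H2 at depth 11
  add 40.0.0.0/5 -> H0 at depth 5
  Q 40.0.0.0: descend 00101 ; hops seen [H1,H0] ; pick H0
  add 46.130.107.15/32 -> H2 at depth 32
  Q 40.1.9.204: descend 00101 ; hops seen [H1,H0] ; pick H0
  del 0.0.0.0/0 (clear depth 0)
  add 0.0.0.0/4 -> H1 at depth 4
  Q 46.130.66.200: descend 001011101000001001 ; hops seen [H0,H1] ; pick H1
  add 1.48.0.0/15 -> H1 at depth 15
  add 46.128.0.0/10 -> H2 at depth 10
  Q 46.130.64.6: descend 001011101000001001 ; hops seen [H0,H2,H1] ; pick H1
  Q 0.1.70.59: descend 0000000 ; hops seen [H1] ; pick H1
  Q 180.47.173.27: descend ε ; hops seen [∅] ; pick no-route

== LOOKUPS ==
["H1","H1","H2","H1","H0","H0","H1","H1","H1","no-route"]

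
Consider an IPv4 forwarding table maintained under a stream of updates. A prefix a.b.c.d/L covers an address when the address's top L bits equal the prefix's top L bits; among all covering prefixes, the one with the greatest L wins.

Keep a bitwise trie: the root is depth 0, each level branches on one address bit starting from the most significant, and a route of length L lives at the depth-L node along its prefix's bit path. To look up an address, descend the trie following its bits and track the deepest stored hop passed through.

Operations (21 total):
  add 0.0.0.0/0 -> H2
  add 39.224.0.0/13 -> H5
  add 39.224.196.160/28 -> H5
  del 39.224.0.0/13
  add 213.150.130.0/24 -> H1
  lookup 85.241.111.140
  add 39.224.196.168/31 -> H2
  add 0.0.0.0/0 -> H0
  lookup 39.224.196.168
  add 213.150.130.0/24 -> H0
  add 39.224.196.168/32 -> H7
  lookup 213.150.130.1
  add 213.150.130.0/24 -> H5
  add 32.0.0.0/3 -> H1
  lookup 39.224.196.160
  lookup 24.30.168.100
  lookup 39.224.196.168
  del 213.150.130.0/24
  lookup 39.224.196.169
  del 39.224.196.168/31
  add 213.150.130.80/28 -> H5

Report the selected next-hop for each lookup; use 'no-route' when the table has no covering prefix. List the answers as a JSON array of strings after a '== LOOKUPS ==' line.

Apply in order:
  add 0.0.0.0/0 -> H2 at depth 0
  add 39.224.0.0/13 -> H5 at depth 13
  add 39.224.196.160/28 -> H5 at depth 28
  del 39.224.0.0/13 (clear depth 13)
  add 213.150.130.0/24 -> H1 at depth 24
  Q 85.241.111.140: descend 0 ; hops seen [H2] ; pick H2
  add 39.224.196.168/31 -> H2 at depth 31
  add 0.0.0.0/0 -> H0 at depth 0
  Q 39.224.196.168: descend 0010011111100000110001001010100 ; hops seen [H0,H5,H2] ; pick H2
  add 213.150.130.0/24 -> H0 at depth 24
  add 39.224.196.168/32 -> H7 at depth 32
  Q 213.150.130.1: descend 110101011001011010000010 ; hops seen [H0,H0] ; pick H0
  add 213.150.130.0/24 -> H5 at depth 24
  add 32.0.0.0/3 -> H1 at depth 3
  Q 39.224.196.160: descend 0010011111100000110001001010 ; hops seen [H0,H1,H5] ; pick H5
  Q 24.30.168.100: descend 00 ; hops seen [H0] ; pick H0
  Q 39.224.196.168: descend 00100111111000001100010010101000 ; hops seen [H0,H1,H5,H2,H7] ; pick H7
  del 213.150.130.0/24 (clear depth 24)
  Q 39.224.196.169: descend 0010011111100000110001001010100 ; hops seen [H0,H1,H5,H2] ; pick H2
  del 39.224.196.168/31 (clear depth 31)
  add 213.150.130.80/28 -> H5 at depth 28

== LOOKUPS ==
["H2","H2","H0","H5","H0","H7","H2"]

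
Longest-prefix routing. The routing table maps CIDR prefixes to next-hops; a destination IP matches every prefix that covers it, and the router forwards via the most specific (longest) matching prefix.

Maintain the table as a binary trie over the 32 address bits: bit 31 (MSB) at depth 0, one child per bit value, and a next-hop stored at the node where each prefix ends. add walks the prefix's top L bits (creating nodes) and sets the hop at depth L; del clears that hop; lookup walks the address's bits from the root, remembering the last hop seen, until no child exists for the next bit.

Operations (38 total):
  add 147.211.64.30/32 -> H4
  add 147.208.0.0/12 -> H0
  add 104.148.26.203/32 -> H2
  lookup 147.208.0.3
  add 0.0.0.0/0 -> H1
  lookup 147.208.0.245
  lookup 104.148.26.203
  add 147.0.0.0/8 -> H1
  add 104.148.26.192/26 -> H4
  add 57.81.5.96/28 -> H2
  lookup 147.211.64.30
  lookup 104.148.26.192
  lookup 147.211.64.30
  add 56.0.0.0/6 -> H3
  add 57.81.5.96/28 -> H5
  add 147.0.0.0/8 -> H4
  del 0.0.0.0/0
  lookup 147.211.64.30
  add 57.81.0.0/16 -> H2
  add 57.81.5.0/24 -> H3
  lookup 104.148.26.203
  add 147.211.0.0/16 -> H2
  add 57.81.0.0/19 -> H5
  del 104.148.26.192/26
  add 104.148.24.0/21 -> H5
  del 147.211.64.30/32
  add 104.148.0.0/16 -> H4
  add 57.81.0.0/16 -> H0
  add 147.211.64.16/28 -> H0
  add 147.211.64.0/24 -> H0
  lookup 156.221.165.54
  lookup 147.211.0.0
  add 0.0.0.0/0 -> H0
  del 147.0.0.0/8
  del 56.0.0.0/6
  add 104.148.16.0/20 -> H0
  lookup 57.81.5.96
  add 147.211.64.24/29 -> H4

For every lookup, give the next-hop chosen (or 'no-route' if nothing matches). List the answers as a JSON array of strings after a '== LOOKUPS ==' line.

Apply in order:
  + 147.211.64.30/32 (H4) depth=32
  + 147.208.0.0/12 (H0) depth=12
  + 104.148.26.203/32 (H2) depth=32
  lookup 147.208.0.3: bits 10010011110100 walk d0:-→d1:-→d2:-→d3:-→d4:-→d5:-→d6:-→d7:-→d8:-→d9:-→d10:-→d11:-→d12:H0→d13:-→d14:- -> H0
  + 0.0.0.0/0 (H1) depth=0
  lookup 147.208.0.245: bits 10010011110100 walk d0:H1→d1:-→d2:-→d3:-→d4:-→d5:-→d6:-→d7:-→d8:-→d9:-→d10:-→d11:-→d12:H0→d13:-→d14:- -> H0
  lookup 104.148.26.203: bits 01101000100101000001101011001011 walk d0:H1→d1:-→d2:-→d3:-→d4:-→d5:-→d6:-→d7:-→d8:-→d9:-→d10:-→d11:-→d12:-→d13:-→d14:-→d15:-→d16:-→d17:-→d18:-→d19:-→d20:-→d21:-→d22:-→d23:-→d24:-→d25:-→d26:-→d27:-→d28:-→d29:-→d30:-→d31:-→d32:H2 -> H2
  + 147.0.0.0/8 (H1) depth=8
  + 104.148.26.192/26 (H4) depth=26
  + 57.81.5.96/28 (H2) depth=28
  lookup 147.211.64.30: bits 10010011110100110100000000011110 walk d0:H1→d1:-→d2:-→d3:-→d4:-→d5:-→d6:-→d7:-→d8:H1→d9:-→d10:-→d11:-→d12:H0→d13:-→d14:-→d15:-→d16:-→d17:-→d18:-→d19:-→d20:-→d21:-→d22:-→d23:-→d24:-→d25:-→d26:-→d27:-→d28:-→d29:-→d30:-→d31:-→d32:H4 -> H4
  lookup 104.148.26.192: bits 0110100010010100000110101100 walk d0:H1→d1:-→d2:-→d3:-→d4:-→d5:-→d6:-→d7:-→d8:-→d9:-→d10:-→d11:-→d12:-→d13:-→d14:-→d15:-→d16:-→d17:-→d18:-→d19:-→d20:-→d21:-→d22:-→d23:-→d24:-→d25:-→d26:H4→d27:-→d28:- -> H4
  lookup 147.211.64.30: bits 10010011110100110100000000011110 walk d0:H1→d1:-→d2:-→d3:-→d4:-→d5:-→d6:-→d7:-→d8:H1→d9:-→d10:-→d11:-→d12:H0→d13:-→d14:-→d15:-→d16:-→d17:-→d18:-→d19:-→d20:-→d21:-→d22:-→d23:-→d24:-→d25:-→d26:-→d27:-→d28:-→d29:-→d30:-→d31:-→d32:H4 -> H4
  + 56.0.0.0/6 (H3) depth=6
  + 57.81.5.96/28 (H5) depth=28
  + 147.0.0.0/8 (H4) depth=8
  - 0.0.0.0/0 clear@0
  lookup 147.211.64.30: bits 10010011110100110100000000011110 walk d0:-→d1:-→d2:-→d3:-→d4:-→d5:-→d6:-→d7:-→d8:H4→d9:-→d10:-→d11:-→d12:H0→d13:-→d14:-→d15:-→d16:-→d17:-→d18:-→d19:-→d20:-→d21:-→d22:-→d23:-→d24:-→d25:-→d26:-→d27:-→d28:-→d29:-→d30:-→d31:-→d32:H4 -> H4
  + 57.81.0.0/16 (H2) depth=16
  + 57.81.5.0/24 (H3) depth=24
  lookup 104.148.26.203: bits 01101000100101000001101011001011 walk d0:-→d1:-→d2:-→d3:-→d4:-→d5:-→d6:-→d7:-→d8:-→d9:-→d10:-→d11:-→d12:-→d13:-→d14:-→d15:-→d16:-→d17:-→d18:-→d19:-→d20:-→d21:-→d22:-→d23:-→d24:-→d25:-→d26:H4→d27:-→d28:-→d29:-→d30:-→d31:-→d32:H2 -> H2
  + 147.211.0.0/16 (H2) depth=16
  + 57.81.0.0/19 (H5) depth=19
  - 104.148.26.192/26 clear@26
  + 104.148.24.0/21 (H5) depth=21
  - 147.211.64.30/32 clear@32
  + 104.148.0.0/16 (H4) depth=16
  + 57.81.0.0/16 (H0) depth=16
  + 147.211.64.16/28 (H0) depth=28
  + 147.211.64.0/24 (H0) depth=24
  lookup 156.221.165.54: bits 1001 walk d0:-→d1:-→d2:-→d3:-→d4:- -> no-route
  lookup 147.211.0.0: bits 10010011110100110 walk d0:-→d1:-→d2:-→d3:-→d4:-→d5:-→d6:-→d7:-→d8:H4→d9:-→d10:-→d11:-→d12:H0→d13:-→d14:-→d15:-→d16:H2→d17:- -> H2
  + 0.0.0.0/0 (H0) depth=0
  - 147.0.0.0/8 clear@8
  - 56.0.0.0/6 clear@6
  + 104.148.16.0/20 (H0) depth=20
  lookup 57.81.5.96: bits 0011100101010001000001010110 walk d0:H0→d1:-→d2:-→d3:-→d4:-→d5:-→d6:-→d7:-→d8:-→d9:-→d10:-→d11:-→d12:-→d13:-→d14:-→d15:-→d16:H0→d17:-→d18:-→d19:H5→d20:-→d21:-→d22:-→d23:-→d24:H3→d25:-→d26:-→d27:-→d28:H5 -> H5
  + 147.211.64.24/29 (H4) depth=29

== LOOKUPS ==
["H0","H0","H2","H4","H4","H4","H4","H2","no-route","H2","H5"]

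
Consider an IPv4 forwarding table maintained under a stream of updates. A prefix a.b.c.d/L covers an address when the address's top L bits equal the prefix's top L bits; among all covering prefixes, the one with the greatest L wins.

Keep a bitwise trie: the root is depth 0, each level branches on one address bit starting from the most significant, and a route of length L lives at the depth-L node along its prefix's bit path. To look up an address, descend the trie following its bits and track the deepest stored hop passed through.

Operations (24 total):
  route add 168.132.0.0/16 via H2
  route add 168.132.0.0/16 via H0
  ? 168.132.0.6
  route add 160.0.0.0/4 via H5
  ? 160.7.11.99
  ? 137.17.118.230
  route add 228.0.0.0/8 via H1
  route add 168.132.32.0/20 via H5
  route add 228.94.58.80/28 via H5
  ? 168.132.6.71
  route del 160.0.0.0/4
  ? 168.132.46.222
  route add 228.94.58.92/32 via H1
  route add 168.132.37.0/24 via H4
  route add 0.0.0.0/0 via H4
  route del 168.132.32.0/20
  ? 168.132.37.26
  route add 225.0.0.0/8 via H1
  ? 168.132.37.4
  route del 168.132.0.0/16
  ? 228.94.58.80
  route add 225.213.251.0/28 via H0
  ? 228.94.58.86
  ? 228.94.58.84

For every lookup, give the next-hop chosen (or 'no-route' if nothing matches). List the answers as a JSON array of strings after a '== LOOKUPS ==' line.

Apply in order:
  + 168.132.0.0/16 (H2) depth=16
  + 168.132.0.0/16 (H0) depth=16
  lookup 168.132.0.6: bits 1010100010000100 walk d0:-→d1:-→d2:-→d3:-→d4:-→d5:-→d6:-→d7:-→d8:-→d9:-→d10:-→d11:-→d12:-→d13:-→d14:-→d15:-→d16:H0 -> H0
  + 160.0.0.0/4 (H5) depth=4
  lookup 160.7.11.99: bits 1010 walk d0:-→d1:-→d2:-→d3:-→d4:H5 -> H5
  lookup 137.17.118.230: bits 10 walk d0:-→d1:-→d2:- -> no-route
  + 228.0.0.0/8 (H1) depth=8
  + 168.132.32.0/20 (H5) depth=20
  + 228.94.58.80/28 (H5) depth=28
  lookup 168.132.6.71: bits 101010001000010000 walk d0:-→d1:-→d2:-→d3:-→d4:H5→d5:-→d6:-→d7:-→d8:-→d9:-→d10:-→d11:-→d12:-→d13:-→d14:-→d15:-→d16:H0→d17:-→d18:- -> H0
  - 160.0.0.0/4 clear@4
  lookup 168.132.46.222: bits 10101000100001000010 walk d0:-→d1:-→d2:-→d3:-→d4:-→d5:-→d6:-→d7:-→d8:-→d9:-→d10:-→d11:-→d12:-→d13:-→d14:-→d15:-→d16:H0→d17:-→d18:-→d19:-→d20:H5 -> H5
  + 228.94.58.92/32 (H1) depth=32
  + 168.132.37.0/24 (H4) depth=24
  + 0.0.0.0/0 (H4) depth=0
  - 168.132.32.0/20 clear@20
  lookup 168.132.37.26: bits 101010001000010000100101 walk d0:H4→d1:-→d2:-→d3:-→d4:-→d5:-→d6:-→d7:-→d8:-→d9:-→d10:-→d11:-→d12:-→d13:-→d14:-→d15:-→d16:H0→d17:-→d18:-→d19:-→d20:-→d21:-→d22:-→d23:-→d24:H4 -> H4
  + 225.0.0.0/8 (H1) depth=8
  lookup 168.132.37.4: bits 101010001000010000100101 walk d0:H4→d1:-→d2:-→d3:-→d4:-→d5:-→d6:-→d7:-→d8:-→d9:-→d10:-→d11:-→d12:-→d13:-→d14:-→d15:-→d16:H0→d17:-→d18:-→d19:-→d20:-→d21:-→d22:-→d23:-→d24:H4 -> H4
  - 168.132.0.0/16 clear@16
  lookup 228.94.58.80: bits 1110010001011110001110100101 walk d0:H4→d1:-→d2:-→d3:-→d4:-→d5:-→d6:-→d7:-→d8:H1→d9:-→d10:-→d11:-→d12:-→d13:-→d14:-→d15:-→d16:-→d17:-→d18:-→d19:-→d20:-→d21:-→d22:-→d23:-→d24:-→d25:-→d26:-→d27:-→d28:H5 -> H5
  + 225.213.251.0/28 (H0) depth=28
  lookup 228.94.58.86: bits 1110010001011110001110100101 walk d0:H4→d1:-→d2:-→d3:-→d4:-→d5:-→d6:-→d7:-→d8:H1→d9:-→d10:-→d11:-→d12:-→d13:-→d14:-→d15:-→d16:-→d17:-→d18:-→d19:-→d20:-→d21:-→d22:-→d23:-→d24:-→d25:-→d26:-→d27:-→d28:H5 -> H5
  lookup 228.94.58.84: bits 1110010001011110001110100101 walk d0:H4→d1:-→d2:-→d3:-→d4:-→d5:-→d6:-→d7:-→d8:H1→d9:-→d10:-→d11:-→d12:-→d13:-→d14:-→d15:-→d16:-→d17:-→d18:-→d19:-→d20:-→d21:-→d22:-→d23:-→d24:-→d25:-→d26:-→d27:-→d28:H5 -> H5

== LOOKUPS ==
["H0","H5","no-route","H0","H5","H4","H4","H5","H5","H5"]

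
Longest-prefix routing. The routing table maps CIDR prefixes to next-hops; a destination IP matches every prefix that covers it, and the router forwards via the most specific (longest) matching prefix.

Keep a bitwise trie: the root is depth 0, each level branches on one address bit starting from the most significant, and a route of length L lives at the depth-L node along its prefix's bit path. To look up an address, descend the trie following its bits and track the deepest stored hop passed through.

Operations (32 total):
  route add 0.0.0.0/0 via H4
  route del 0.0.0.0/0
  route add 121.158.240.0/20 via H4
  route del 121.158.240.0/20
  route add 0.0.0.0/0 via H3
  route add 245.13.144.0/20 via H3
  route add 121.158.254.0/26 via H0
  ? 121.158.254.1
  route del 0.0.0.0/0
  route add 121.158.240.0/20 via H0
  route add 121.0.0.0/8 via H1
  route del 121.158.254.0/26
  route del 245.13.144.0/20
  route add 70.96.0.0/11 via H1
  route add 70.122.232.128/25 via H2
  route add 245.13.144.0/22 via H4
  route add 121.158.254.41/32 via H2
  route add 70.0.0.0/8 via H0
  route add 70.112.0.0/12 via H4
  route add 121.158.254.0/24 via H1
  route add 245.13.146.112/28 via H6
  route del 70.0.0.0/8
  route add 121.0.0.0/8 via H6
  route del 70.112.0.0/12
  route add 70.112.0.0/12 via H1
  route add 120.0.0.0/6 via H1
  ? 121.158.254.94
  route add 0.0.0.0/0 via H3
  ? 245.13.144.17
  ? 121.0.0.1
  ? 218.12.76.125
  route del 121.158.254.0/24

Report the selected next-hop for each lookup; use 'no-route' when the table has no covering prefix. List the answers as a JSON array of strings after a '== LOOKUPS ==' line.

Process each operation:
  + 0.0.0.0/0 (H4) depth=0
  - 0.0.0.0/0 clear@0
  + 121.158.240.0/20 (H4) depth=20
  - 121.158.240.0/20 clear@20
  + 0.0.0.0/0 (H3) depth=0
  + 245.13.144.0/20 (H3) depth=20
  + 121.158.254.0/26 (H0) depth=26
  Q 121.158.254.1: descend 01111001100111101111111000 ; hops seen [H3,H0] ; pick H0
  - 0.0.0.0/0 clear@0
  + 121.158.240.0/20 (H0) depth=20
  + 121.0.0.0/8 (H1) depth=8
  - 121.158.254.0/26 clear@26
  - 245.13.144.0/20 clear@20
  + 70.96.0.0/11 (H1) depth=11
  + 70.122.232.128/25 (H2) depth=25
  + 245.13.144.0/22 (H4) depth=22
  + 121.158.254.41/32 (H2) depth=32
  + 70.0.0.0/8 (H0) depth=8
  + 70.112.0.0/12 (H4) depth=12
  + 121.158.254.0/24 (H1) depth=24
  + 245.13.146.112/28 (H6) depth=28
  - 70.0.0.0/8 clear@8
  + 121.0.0.0/8 (H6) depth=8
  - 70.112.0.0/12 clear@12
  + 70.112.0.0/12 (H1) depth=12
  + 120.0.0.0/6 (H1) depth=6
  Q 121.158.254.94: descend 0111100110011110111111100 ; hops seen [H1,H6,H0,H1] ; pick H1
  + 0.0.0.0/0 (H3) depth=0
  Q 245.13.144.17: descend 1111010100001101100100 ; hops seen [H3,H4] ; pick H4
  Q 121.0.0.1: descend 01111001 ; hops seen [H3,H1,H6] ; pick H6
  Q 218.12.76.125: descend 11 ; hops seen [H3] ; pick H3
  - 121.158.254.0/24 clear@24

== LOOKUPS ==
["H0","H1","H4","H6","H3"]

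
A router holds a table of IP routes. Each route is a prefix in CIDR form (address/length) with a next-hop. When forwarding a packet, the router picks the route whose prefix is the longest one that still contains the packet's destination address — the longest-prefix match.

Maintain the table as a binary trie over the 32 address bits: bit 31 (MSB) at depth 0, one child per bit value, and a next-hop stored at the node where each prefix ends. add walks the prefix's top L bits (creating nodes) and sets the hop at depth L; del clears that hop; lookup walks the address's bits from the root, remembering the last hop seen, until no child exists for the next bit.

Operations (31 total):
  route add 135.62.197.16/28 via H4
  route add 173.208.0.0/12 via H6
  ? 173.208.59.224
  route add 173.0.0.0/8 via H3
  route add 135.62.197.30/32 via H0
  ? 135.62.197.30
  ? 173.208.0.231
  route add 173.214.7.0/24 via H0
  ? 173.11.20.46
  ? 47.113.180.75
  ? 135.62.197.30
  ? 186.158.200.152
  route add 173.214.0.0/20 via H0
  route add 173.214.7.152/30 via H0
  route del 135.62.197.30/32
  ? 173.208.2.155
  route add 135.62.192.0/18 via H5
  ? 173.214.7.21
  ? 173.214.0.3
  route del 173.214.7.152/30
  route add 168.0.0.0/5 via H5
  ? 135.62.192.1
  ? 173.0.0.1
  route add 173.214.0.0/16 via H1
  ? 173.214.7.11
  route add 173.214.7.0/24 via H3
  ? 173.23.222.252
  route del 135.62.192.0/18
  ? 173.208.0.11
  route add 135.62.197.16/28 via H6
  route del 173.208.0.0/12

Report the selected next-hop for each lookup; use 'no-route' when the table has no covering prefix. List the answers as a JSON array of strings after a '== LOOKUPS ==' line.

Trace:
  add 135.62.197.16/28 -> H4 at depth 28
  add 173.208.0.0/12 -> H6 at depth 12
  ? 173.208.59.224  path d0:-→d1:-→d2:-→d3:-→d4:-→d5:-→d6:-→d7:-→d8:-→d9:-→d10:-→d11:-→d12:H6  best=H6
  add 173.0.0.0/8 -> H3 at depth 8
  add 135.62.197.30/32 -> H0 at depth 32
  ? 135.62.197.30  path d0:-→d1:-→d2:-→d3:-→d4:-→d5:-→d6:-→d7:-→d8:-→d9:-→d10:-→d11:-→d12:-→d13:-→d14:-→d15:-→d16:-→d17:-→d18:-→d19:-→d20:-→d21:-→d22:-→d23:-→d24:-→d25:-→d26:-→d27:-→d28:H4→d29:-→d30:-→d31:-→d32:H0  best=H0
  ? 173.208.0.231  path d0:-→d1:-→d2:-→d3:-→d4:-→d5:-→d6:-→d7:-→d8:H3→d9:-→d10:-→d11:-→d12:H6  best=H6
  add 173.214.7.0/24 -> H0 at depth 24
  ? 173.11.20.46  path d0:-→d1:-→d2:-→d3:-→d4:-→d5:-→d6:-→d7:-→d8:H3  best=H3
  ? 47.113.180.75  path d0:-  best=no-route
  ? 135.62.197.30  path d0:-→d1:-→d2:-→d3:-→d4:-→d5:-→d6:-→d7:-→d8:-→d9:-→d10:-→d11:-→d12:-→d13:-→d14:-→d15:-→d16:-→d17:-→d18:-→d19:-→d20:-→d21:-→d22:-→d23:-→d24:-→d25:-→d26:-→d27:-→d28:H4→d29:-→d30:-→d31:-→d32:H0  best=H0
  ? 186.158.200.152  path d0:-→d1:-→d2:-→d3:-  best=no-route
  add 173.214.0.0/20 -> H0 at depth 20
  add 173.214.7.152/30 -> H0 at depth 30
  - 135.62.197.30/32 clear@32
  ? 173.208.2.155  path d0:-→d1:-→d2:-→d3:-→d4:-→d5:-→d6:-→d7:-→d8:H3→d9:-→d10:-→d11:-→d12:H6→d13:-  best=H6
  add 135.62.192.0/18 -> H5 at depth 18
  ? 173.214.7.21  path d0:-→d1:-→d2:-→d3:-→d4:-→d5:-→d6:-→d7:-→d8:H3→d9:-→d10:-→d11:-→d12:H6→d13:-→d14:-→d15:-→d16:-→d17:-→d18:-→d19:-→d20:H0→d21:-→d22:-→d23:-→d24:H0  best=H0
  ? 173.214.0.3  path d0:-→d1:-→d2:-→d3:-→d4:-→d5:-→d6:-→d7:-→d8:H3→d9:-→d10:-→d11:-→d12:H6→d13:-→d14:-→d15:-→d16:-→d17:-→d18:-→d19:-→d20:H0→d21:-  best=H0
  - 173.214.7.152/30 clear@30
  add 168.0.0.0/5 -> H5 at depth 5
  ? 135.62.192.1  path d0:-→d1:-→d2:-→d3:-→d4:-→d5:-→d6:-→d7:-→d8:-→d9:-→d10:-→d11:-→d12:-→d13:-→d14:-→d15:-→d16:-→d17:-→d18:H5→d19:-→d20:-→d21:-  best=H5
  ? 173.0.0.1  path d0:-→d1:-→d2:-→d3:-→d4:-→d5:H5→d6:-→d7:-→d8:H3  best=H3
  add 173.214.0.0/16 -> H1 at depth 16
  ? 173.214.7.11  path d0:-→d1:-→d2:-→d3:-→d4:-→d5:H5→d6:-→d7:-→d8:H3→d9:-→d10:-→d11:-→d12:H6→d13:-→d14:-→d15:-→d16:H1→d17:-→d18:-→d19:-→d20:H0→d21:-→d22:-→d23:-→d24:H0  best=H0
  add 173.214.7.0/24 -> H3 at depth 24
  ? 173.23.222.252  path d0:-→d1:-→d2:-→d3:-→d4:-→d5:H5→d6:-→d7:-→d8:H3  best=H3
  - 135.62.192.0/18 clear@18
  ? 173.208.0.11  path d0:-→d1:-→d2:-→d3:-→d4:-→d5:H5→d6:-→d7:-→d8:H3→d9:-→d10:-→d11:-→d12:H6→d13:-  best=H6
  add 135.62.197.16/28 -> H6 at depth 28
  - 173.208.0.0/12 clear@12

== LOOKUPS ==
["H6","H0","H6","H3","no-route","H0","no-route","H6","H0","H0","H5","H3","H0","H3","H6"]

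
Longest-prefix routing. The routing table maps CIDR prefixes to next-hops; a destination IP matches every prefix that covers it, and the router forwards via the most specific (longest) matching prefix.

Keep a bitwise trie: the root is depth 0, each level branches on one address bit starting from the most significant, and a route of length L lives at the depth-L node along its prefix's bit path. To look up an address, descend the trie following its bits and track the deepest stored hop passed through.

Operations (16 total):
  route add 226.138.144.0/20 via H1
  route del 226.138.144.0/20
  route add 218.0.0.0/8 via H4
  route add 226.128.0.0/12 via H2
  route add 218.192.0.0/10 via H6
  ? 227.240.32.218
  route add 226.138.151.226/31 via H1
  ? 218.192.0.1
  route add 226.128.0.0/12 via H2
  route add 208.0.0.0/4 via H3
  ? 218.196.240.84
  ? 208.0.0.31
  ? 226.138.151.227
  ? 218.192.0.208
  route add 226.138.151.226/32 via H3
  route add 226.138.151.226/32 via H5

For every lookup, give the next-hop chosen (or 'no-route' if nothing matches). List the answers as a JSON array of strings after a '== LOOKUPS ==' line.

Apply in order:
  add 226.138.144.0/20 -> H1 at depth 20
  - 226.138.144.0/20 clear@20
  add 218.0.0.0/8 -> H4 at depth 8
  add 226.128.0.0/12 -> H2 at depth 12
  add 218.192.0.0/10 -> H6 at depth 10
  lookup 227.240.32.218: bits 1110001 walk d0:-→d1:-→d2:-→d3:-→d4:-→d5:-→d6:-→d7:- -> no-route
  add 226.138.151.226/31 -> H1 at depth 31
  lookup 218.192.0.1: bits 1101101011 walk d0:-→d1:-→d2:-→d3:-→d4:-→d5:-→d6:-→d7:-→d8:H4→d9:-→d10:H6 -> H6
  add 226.128.0.0/12 -> H2 at depth 12
  add 208.0.0.0/4 -> H3 at depth 4
  lookup 218.196.240.84: bits 1101101011 walk d0:-→d1:-→d2:-→d3:-→d4:H3→d5:-→d6:-→d7:-→d8:H4→d9:-→d10:H6 -> H6
  lookup 208.0.0.31: bits 1101 walk d0:-→d1:-→d2:-→d3:-→d4:H3 -> H3
  lookup 226.138.151.227: bits 1110001010001010100101111110001 walk d0:-→d1:-→d2:-→d3:-→d4:-→d5:-→d6:-→d7:-→d8:-→d9:-→d10:-→d11:-→d12:H2→d13:-→d14:-→d15:-→d16:-→d17:-→d18:-→d19:-→d20:-→d21:-→d22:-→d23:-→d24:-→d25:-→d26:-→d27:-→d28:-→d29:-→d30:-→d31:H1 -> H1
  lookup 218.192.0.208: bits 1101101011 walk d0:-→d1:-→d2:-→d3:-→d4:H3→d5:-→d6:-→d7:-→d8:H4→d9:-→d10:H6 -> H6
  add 226.138.151.226/32 -> H3 at depth 32
  add 226.138.151.226/32 -> H5 at depth 32

== LOOKUPS ==
["no-route","H6","H6","H3","H1","H6"]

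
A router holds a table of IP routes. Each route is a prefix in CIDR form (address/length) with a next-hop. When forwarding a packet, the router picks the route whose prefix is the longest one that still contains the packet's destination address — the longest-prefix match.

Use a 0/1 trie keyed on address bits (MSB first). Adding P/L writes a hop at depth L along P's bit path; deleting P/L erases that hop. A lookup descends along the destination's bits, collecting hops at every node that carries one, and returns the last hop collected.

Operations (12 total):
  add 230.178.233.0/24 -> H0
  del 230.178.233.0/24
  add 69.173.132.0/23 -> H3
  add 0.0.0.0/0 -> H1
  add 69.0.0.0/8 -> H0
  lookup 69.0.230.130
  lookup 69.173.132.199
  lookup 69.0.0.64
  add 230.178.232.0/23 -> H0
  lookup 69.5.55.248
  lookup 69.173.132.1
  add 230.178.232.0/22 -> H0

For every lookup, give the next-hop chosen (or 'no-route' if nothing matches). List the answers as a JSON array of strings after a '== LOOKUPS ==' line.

Process each operation:
  add 230.178.233.0/24 -> H0 at depth 24
  del 230.178.233.0/24 (clear depth 24)
  add 69.173.132.0/23 -> H3 at depth 23
  add 0.0.0.0/0 -> H1 at depth 0
  add 69.0.0.0/8 -> H0 at depth 8
  Q 69.0.230.130: descend 01000101 ; hops seen [H1,H0] ; pick H0
  Q 69.173.132.199: descend 01000101101011011000010 ; hops seen [H1,H0,H3] ; pick H3
  Q 69.0.0.64: descend 01000101 ; hops seen [H1,H0] ; pick H0
  add 230.178.232.0/23 -> H0 at depth 23
  Q 69.5.55.248: descend 01000101 ; hops seen [H1,H0] ; pick H0
  Q 69.173.132.1: descend 01000101101011011000010 ; hops seen [H1,H0,H3] ; pick H3
  add 230.178.232.0/22 -> H0 at depth 22

== LOOKUPS ==
["H0","H3","H0","H0","H3"]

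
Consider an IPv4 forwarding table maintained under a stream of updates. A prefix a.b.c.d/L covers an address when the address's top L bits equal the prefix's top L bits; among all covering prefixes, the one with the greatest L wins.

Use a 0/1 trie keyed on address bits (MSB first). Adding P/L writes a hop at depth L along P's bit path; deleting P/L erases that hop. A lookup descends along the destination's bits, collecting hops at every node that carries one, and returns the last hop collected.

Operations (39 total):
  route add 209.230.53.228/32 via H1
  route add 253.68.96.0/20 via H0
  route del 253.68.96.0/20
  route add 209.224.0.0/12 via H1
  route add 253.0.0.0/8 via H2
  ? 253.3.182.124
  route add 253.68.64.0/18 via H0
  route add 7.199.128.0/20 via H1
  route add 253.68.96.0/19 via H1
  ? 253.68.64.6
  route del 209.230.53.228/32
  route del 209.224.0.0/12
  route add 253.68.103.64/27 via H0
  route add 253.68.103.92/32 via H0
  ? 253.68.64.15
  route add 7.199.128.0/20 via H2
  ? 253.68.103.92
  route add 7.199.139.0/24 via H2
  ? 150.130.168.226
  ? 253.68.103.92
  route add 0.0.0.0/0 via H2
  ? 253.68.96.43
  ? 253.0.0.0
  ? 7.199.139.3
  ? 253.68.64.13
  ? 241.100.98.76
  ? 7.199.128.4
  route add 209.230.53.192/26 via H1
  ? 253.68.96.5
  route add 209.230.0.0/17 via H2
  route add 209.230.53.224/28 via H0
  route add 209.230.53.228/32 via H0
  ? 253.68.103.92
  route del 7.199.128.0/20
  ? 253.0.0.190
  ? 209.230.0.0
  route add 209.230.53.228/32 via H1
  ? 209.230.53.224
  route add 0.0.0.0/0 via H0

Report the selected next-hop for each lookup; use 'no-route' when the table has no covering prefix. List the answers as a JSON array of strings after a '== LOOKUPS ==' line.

Trace:
  + 209.230.53.228/32 (H1) depth=32
  + 253.68.96.0/20 (H0) depth=20
  - 253.68.96.0/20 clear@20
  + 209.224.0.0/12 (H1) depth=12
  + 253.0.0.0/8 (H2) depth=8
  ? 253.3.182.124  path d0:-→d1:-→d2:-→d3:-→d4:-→d5:-→d6:-→d7:-→d8:H2→d9:-  best=H2
  + 253.68.64.0/18 (H0) depth=18
  + 7.199.128.0/20 (H1) depth=20
  + 253.68.96.0/19 (H1) depth=19
  ? 253.68.64.6  path d0:-→d1:-→d2:-→d3:-→d4:-→d5:-→d6:-→d7:-→d8:H2→d9:-→d10:-→d11:-→d12:-→d13:-→d14:-→d15:-→d16:-→d17:-→d18:H0  best=H0
  - 209.230.53.228/32 clear@32
  - 209.224.0.0/12 clear@12
  + 253.68.103.64/27 (H0) depth=27
  + 253.68.103.92/32 (H0) depth=32
  ? 253.68.64.15  path d0:-→d1:-→d2:-→d3:-→d4:-→d5:-→d6:-→d7:-→d8:H2→d9:-→d10:-→d11:-→d12:-→d13:-→d14:-→d15:-→d16:-→d17:-→d18:H0  best=H0
  + 7.199.128.0/20 (H2) depth=20
  ? 253.68.103.92  path d0:-→d1:-→d2:-→d3:-→d4:-→d5:-→d6:-→d7:-→d8:H2→d9:-→d10:-→d11:-→d12:-→d13:-→d14:-→d15:-→d16:-→d17:-→d18:H0→d19:H1→d20:-→d21:-→d22:-→d23:-→d24:-→d25:-→d26:-→d27:H0→d28:-→d29:-→d30:-→d31:-→d32:H0  best=H0
  + 7.199.139.0/24 (H2) depth=24
  ? 150.130.168.226  path d0:-→d1:-  best=no-route
  ? 253.68.103.92  path d0:-→d1:-→d2:-→d3:-→d4:-→d5:-→d6:-→d7:-→d8:H2→d9:-→d10:-→d11:-→d12:-→d13:-→d14:-→d15:-→d16:-→d17:-→d18:H0→d19:H1→d20:-→d21:-→d22:-→d23:-→d24:-→d25:-→d26:-→d27:H0→d28:-→d29:-→d30:-→d31:-→d32:H0  best=H0
  + 0.0.0.0/0 (H2) depth=0
  ? 253.68.96.43  path d0:H2→d1:-→d2:-→d3:-→d4:-→d5:-→d6:-→d7:-→d8:H2→d9:-→d10:-→d11:-→d12:-→d13:-→d14:-→d15:-→d16:-→d17:-→d18:H0→d19:H1→d20:-→d21:-  best=H1
  ? 253.0.0.0  path d0:H2→d1:-→d2:-→d3:-→d4:-→d5:-→d6:-→d7:-→d8:H2→d9:-  best=H2
  ? 7.199.139.3  path d0:H2→d1:-→d2:-→d3:-→d4:-→d5:-→d6:-→d7:-→d8:-→d9:-→d10:-→d11:-→d12:-→d13:-→d14:-→d15:-→d16:-→d17:-→d18:-→d19:-→d20:H2→d21:-→d22:-→d23:-→d24:H2  best=H2
  ? 253.68.64.13  path d0:H2→d1:-→d2:-→d3:-→d4:-→d5:-→d6:-→d7:-→d8:H2→d9:-→d10:-→d11:-→d12:-→d13:-→d14:-→d15:-→d16:-→d17:-→d18:H0  best=H0
  ? 241.100.98.76  path d0:H2→d1:-→d2:-→d3:-→d4:-  best=H2
  ? 7.199.128.4  path d0:H2→d1:-→d2:-→d3:-→d4:-→d5:-→d6:-→d7:-→d8:-→d9:-→d10:-→d11:-→d12:-→d13:-→d14:-→d15:-→d16:-→d17:-→d18:-→d19:-→d20:H2  best=H2
  + 209.230.53.192/26 (H1) depth=26
  ? 253.68.96.5  path d0:H2→d1:-→d2:-→d3:-→d4:-→d5:-→d6:-→d7:-→d8:H2→d9:-→d10:-→d11:-→d12:-→d13:-→d14:-→d15:-→d16:-→d17:-→d18:H0→d19:H1→d20:-→d21:-  best=H1
  + 209.230.0.0/17 (H2) depth=17
  + 209.230.53.224/28 (H0) depth=28
  + 209.230.53.228/32 (H0) depth=32
  ? 253.68.103.92  path d0:H2→d1:-→d2:-→d3:-→d4:-→d5:-→d6:-→d7:-→d8:H2→d9:-→d10:-→d11:-→d12:-→d13:-→d14:-→d15:-→d16:-→d17:-→d18:H0→d19:H1→d20:-→d21:-→d22:-→d23:-→d24:-→d25:-→d26:-→d27:H0→d28:-→d29:-→d30:-→d31:-→d32:H0  best=H0
  - 7.199.128.0/20 clear@20
  ? 253.0.0.190  path d0:H2→d1:-→d2:-→d3:-→d4:-→d5:-→d6:-→d7:-→d8:H2→d9:-  best=H2
  ? 209.230.0.0  path d0:H2→d1:-→d2:-→d3:-→d4:-→d5:-→d6:-→d7:-→d8:-→d9:-→d10:-→d11:-→d12:-→d13:-→d14:-→d15:-→d16:-→d17:H2→d18:-  best=H2
  + 209.230.53.228/32 (H1) depth=32
  ? 209.230.53.224  path d0:H2→d1:-→d2:-→d3:-→d4:-→d5:-→d6:-→d7:-→d8:-→d9:-→d10:-→d11:-→d12:-→d13:-→d14:-→d15:-→d16:-→d17:H2→d18:-→d19:-→d20:-→d21:-→d22:-→d23:-→d24:-→d25:-→d26:H1→d27:-→d28:H0→d29:-  best=H0
  + 0.0.0.0/0 (H0) depth=0

== LOOKUPS ==
["H2","H0","H0","H0","no-route","H0","H1","H2","H2","H0","H2","H2","H1","H0","H2","H2","H0"]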